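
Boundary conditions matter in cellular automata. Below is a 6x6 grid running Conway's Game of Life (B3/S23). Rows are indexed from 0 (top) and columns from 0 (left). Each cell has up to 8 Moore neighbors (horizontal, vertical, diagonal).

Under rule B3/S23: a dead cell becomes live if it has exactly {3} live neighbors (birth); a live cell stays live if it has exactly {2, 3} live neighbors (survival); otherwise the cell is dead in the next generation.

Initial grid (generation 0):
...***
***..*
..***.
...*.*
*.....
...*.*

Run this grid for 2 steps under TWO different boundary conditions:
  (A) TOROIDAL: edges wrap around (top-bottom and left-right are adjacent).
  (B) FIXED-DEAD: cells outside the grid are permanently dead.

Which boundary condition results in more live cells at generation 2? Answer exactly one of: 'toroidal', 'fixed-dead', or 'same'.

Under TOROIDAL boundary, generation 2:
.*..**
***...
***...
*...**
.***..
.**..*
Population = 18

Under FIXED-DEAD boundary, generation 2:
.*****
.*.*.*
..*.*.
......
......
......
Population = 10

Comparison: toroidal=18, fixed-dead=10 -> toroidal

Answer: toroidal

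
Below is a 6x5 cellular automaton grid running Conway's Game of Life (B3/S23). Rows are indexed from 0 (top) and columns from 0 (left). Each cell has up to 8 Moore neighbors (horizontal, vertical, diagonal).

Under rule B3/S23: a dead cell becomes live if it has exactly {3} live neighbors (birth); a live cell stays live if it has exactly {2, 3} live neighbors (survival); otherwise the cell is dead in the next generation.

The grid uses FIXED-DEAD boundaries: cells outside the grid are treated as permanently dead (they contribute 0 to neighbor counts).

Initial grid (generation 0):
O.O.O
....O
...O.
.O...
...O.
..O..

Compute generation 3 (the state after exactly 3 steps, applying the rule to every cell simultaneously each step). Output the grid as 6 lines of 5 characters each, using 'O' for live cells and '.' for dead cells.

Simulating step by step:
Generation 0 (given above): 8 live cells
Generation 1: 4 live cells
...O.
....O
.....
..O..
..O..
.....
Generation 2: 0 live cells
.....
.....
.....
.....
.....
.....
Generation 3: 0 live cells
(generation 3 grid is the final answer)

Answer: .....
.....
.....
.....
.....
.....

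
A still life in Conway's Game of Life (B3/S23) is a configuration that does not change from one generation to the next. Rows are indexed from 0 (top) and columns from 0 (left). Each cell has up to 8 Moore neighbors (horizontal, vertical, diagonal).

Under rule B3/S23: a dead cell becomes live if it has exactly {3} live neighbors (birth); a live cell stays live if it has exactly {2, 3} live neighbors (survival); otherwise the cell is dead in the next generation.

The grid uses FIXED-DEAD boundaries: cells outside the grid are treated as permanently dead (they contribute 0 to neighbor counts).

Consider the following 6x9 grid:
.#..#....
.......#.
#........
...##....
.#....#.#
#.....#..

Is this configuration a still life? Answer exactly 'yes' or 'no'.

Answer: no

Derivation:
Compute generation 1 and compare to generation 0 (given above):
Generation 1:
.........
.........
.........
.........
.....#.#.
.......#.
Cell (0,1) differs: gen0=1 vs gen1=0 -> NOT a still life.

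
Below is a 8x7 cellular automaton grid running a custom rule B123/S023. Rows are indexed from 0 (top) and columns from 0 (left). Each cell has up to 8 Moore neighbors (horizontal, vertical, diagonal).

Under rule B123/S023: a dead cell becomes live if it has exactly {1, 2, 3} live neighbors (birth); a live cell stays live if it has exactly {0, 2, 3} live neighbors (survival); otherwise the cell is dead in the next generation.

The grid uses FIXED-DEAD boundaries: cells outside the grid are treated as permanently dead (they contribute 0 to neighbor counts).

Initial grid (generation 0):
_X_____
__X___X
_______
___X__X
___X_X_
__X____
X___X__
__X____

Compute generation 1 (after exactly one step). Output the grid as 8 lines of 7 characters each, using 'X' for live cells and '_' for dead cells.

Answer: X_XX_XX
XX_X_XX
_XXXXXX
__X_XX_
_XXXX_X
XX_XXXX
XXXXXX_
XXXXXX_

Derivation:
Simulating step by step:
Generation 0 (given above): 11 live cells
Generation 1: 42 live cells
(generation 1 grid is the final answer)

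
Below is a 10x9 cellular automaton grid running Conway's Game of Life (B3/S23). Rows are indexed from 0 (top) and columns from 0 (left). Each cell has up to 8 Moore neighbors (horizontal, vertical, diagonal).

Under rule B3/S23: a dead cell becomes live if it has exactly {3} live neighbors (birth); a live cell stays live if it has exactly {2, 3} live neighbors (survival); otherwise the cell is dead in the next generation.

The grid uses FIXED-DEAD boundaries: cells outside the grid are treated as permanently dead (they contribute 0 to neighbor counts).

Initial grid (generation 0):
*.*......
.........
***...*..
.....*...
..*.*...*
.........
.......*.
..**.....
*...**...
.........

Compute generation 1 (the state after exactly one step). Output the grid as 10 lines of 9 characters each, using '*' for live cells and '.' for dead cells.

Answer: .........
*.*......
.*.......
..**.*...
.........
.........
.........
...**....
...**....
.........

Derivation:
Simulating step by step:
Generation 0 (given above): 16 live cells
Generation 1: 10 live cells
(generation 1 grid is the final answer)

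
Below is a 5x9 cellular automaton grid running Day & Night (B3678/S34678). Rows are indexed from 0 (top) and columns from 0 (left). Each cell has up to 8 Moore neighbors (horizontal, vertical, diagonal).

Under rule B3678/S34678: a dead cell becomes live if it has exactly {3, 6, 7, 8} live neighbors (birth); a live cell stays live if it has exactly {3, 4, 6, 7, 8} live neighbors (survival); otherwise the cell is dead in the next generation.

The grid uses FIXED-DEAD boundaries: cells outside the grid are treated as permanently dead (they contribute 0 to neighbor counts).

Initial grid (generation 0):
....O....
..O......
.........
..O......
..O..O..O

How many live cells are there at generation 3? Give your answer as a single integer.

Answer: 0

Derivation:
Simulating step by step:
Generation 0 (given above): 6 live cells
Generation 1: 0 live cells
.........
.........
.........
.........
.........
Generation 2: 0 live cells
.........
.........
.........
.........
.........
Generation 3: 0 live cells
.........
.........
.........
.........
.........
Population at generation 3: 0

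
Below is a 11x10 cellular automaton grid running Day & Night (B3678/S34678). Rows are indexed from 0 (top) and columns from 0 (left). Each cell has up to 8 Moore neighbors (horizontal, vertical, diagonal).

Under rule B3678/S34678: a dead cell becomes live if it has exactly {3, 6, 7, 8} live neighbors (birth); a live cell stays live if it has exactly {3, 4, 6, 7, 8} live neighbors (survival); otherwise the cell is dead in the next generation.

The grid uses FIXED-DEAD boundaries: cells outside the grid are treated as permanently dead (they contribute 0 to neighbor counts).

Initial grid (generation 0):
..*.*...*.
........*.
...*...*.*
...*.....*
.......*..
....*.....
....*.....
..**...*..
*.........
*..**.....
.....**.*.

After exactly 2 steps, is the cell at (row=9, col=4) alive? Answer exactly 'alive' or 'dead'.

Answer: alive

Derivation:
Simulating step by step:
Generation 0 (given above): 22 live cells
Generation 1: 9 live cells
..........
...*...***
..........
..........
..........
..........
..........
..........
.**.*.....
.....*....
....*.....
Generation 2: 4 live cells
........*.
..........
........*.
..........
..........
..........
..........
..........
..........
...**.....
..........

Cell (9,4) at generation 2: 1 -> alive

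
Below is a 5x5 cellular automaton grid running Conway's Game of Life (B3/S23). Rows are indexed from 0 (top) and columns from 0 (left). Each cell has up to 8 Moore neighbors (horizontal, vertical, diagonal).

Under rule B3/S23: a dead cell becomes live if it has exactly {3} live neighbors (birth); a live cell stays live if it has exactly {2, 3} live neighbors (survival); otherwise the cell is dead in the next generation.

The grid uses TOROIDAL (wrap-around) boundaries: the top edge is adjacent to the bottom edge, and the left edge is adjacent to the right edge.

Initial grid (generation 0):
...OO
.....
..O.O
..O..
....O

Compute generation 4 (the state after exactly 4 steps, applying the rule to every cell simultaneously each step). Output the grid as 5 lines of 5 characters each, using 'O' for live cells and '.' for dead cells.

Simulating step by step:
Generation 0 (given above): 6 live cells
Generation 1: 5 live cells
...OO
....O
...O.
.....
....O
Generation 2: 6 live cells
O..OO
....O
.....
.....
...OO
Generation 3: 6 live cells
O....
O..OO
.....
.....
O..O.
Generation 4: 7 live cells
(generation 4 grid is the final answer)

Answer: OO.O.
O...O
....O
.....
....O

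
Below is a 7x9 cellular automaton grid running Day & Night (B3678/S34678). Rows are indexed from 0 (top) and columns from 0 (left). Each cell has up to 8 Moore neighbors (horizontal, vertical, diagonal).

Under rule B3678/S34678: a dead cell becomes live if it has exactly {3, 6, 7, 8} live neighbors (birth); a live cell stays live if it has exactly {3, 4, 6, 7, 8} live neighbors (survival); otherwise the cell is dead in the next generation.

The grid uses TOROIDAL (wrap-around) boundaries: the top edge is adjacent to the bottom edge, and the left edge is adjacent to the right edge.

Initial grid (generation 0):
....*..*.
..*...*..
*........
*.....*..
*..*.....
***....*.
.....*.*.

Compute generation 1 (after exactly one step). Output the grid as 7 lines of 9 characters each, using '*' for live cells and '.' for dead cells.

Simulating step by step:
Generation 0 (given above): 15 live cells
Generation 1: 9 live cells
(generation 1 grid is the final answer)

Answer: .....*...
.........
.*.......
.*......*
*.*......
.*....*..
.*.......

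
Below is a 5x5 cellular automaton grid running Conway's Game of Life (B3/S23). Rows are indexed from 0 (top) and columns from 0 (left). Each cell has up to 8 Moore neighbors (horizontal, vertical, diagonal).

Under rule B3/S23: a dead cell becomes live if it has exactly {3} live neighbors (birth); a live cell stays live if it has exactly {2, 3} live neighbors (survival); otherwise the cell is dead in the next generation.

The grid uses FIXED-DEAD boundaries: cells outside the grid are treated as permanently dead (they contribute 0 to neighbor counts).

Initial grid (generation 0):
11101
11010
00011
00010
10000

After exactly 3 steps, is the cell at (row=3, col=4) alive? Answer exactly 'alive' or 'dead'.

Simulating step by step:
Generation 0 (given above): 11 live cells
Generation 1: 8 live cells
10110
10000
00011
00011
00000
Generation 2: 8 live cells
01000
01101
00011
00011
00000
Generation 3: 7 live cells
01100
01101
00000
00011
00000

Cell (3,4) at generation 3: 1 -> alive

Answer: alive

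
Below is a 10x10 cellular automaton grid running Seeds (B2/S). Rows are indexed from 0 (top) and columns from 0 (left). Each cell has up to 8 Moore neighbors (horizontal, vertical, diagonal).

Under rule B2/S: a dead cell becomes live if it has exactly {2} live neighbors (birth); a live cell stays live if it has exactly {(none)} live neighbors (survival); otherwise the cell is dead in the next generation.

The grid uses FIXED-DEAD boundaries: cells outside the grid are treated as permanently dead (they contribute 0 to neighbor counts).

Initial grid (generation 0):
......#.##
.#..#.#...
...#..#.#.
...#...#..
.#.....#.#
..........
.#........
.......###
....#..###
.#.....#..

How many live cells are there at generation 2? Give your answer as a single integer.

Simulating step by step:
Generation 0 (given above): 24 live cells
Generation 1: 15 live cells
..........
..##......
..........
....#....#
..#...#...
###.....#.
.......#.#
......#...
..........
......#..#
Generation 2: 22 live cells
..##......
..........
..#.#.....
...#.#....
#....#.###
...#..#..#
#.#...#...
.......##.
.....###..
..........
Population at generation 2: 22

Answer: 22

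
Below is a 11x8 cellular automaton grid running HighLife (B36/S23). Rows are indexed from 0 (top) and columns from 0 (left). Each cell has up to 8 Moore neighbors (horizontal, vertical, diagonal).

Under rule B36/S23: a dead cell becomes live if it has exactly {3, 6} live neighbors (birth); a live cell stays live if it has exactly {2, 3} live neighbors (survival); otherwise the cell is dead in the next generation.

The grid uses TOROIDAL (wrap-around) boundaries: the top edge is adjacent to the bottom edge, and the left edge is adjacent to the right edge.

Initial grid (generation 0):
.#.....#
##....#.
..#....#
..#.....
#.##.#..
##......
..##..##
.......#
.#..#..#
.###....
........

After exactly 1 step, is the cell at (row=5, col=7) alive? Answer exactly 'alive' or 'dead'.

Answer: dead

Derivation:
Simulating step by step:
Generation 0 (given above): 25 live cells
Generation 1: 30 live cells
.#.....#
.##...#.
#.#....#
..#.....
#.##....
#...#.#.
.##...##
..##...#
.#.#....
####....
##......

Cell (5,7) at generation 1: 0 -> dead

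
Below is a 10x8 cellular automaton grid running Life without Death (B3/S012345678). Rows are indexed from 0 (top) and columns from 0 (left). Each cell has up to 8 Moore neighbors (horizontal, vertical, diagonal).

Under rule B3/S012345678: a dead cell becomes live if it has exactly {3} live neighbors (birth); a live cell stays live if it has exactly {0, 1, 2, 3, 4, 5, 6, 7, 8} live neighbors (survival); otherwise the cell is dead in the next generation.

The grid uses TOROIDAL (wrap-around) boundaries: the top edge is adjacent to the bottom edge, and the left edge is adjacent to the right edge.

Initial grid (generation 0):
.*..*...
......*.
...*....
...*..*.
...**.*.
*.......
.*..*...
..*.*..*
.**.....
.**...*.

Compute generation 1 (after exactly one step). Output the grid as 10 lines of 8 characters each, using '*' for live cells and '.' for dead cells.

Simulating step by step:
Generation 0 (given above): 20 live cells
Generation 1: 35 live cells
(generation 1 grid is the final answer)

Answer: .**.**..
......*.
...*....
..**.**.
...*****
*..***..
**.**...
*.*.*..*
***.....
****..*.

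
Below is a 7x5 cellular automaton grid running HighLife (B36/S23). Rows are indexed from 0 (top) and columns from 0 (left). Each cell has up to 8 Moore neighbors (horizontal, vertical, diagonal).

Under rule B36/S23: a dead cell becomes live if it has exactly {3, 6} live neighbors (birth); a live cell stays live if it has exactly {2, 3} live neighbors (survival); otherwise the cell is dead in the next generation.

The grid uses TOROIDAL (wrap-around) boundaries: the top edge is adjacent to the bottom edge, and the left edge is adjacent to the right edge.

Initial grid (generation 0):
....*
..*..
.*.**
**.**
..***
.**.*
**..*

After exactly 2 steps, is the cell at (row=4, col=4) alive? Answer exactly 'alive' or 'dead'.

Answer: alive

Derivation:
Simulating step by step:
Generation 0 (given above): 18 live cells
Generation 1: 15 live cells
.*.**
*.*.*
.*...
.**..
*....
*..*.
.**.*
Generation 2: 14 live cells
*....
..*.*
...*.
***..
*.*.*
*.**.
.*...

Cell (4,4) at generation 2: 1 -> alive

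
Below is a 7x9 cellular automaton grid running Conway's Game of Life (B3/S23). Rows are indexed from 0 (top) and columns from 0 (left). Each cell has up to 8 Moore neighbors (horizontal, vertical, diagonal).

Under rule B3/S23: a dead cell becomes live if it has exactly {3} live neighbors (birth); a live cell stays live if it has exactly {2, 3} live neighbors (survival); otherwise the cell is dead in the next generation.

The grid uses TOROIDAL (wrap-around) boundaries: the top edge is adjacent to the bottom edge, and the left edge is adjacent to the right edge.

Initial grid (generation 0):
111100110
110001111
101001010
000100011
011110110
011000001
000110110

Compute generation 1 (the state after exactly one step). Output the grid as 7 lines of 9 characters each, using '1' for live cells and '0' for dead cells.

Answer: 000100000
000111000
001011000
100001000
010010100
110000001
000011100

Derivation:
Simulating step by step:
Generation 0 (given above): 32 live cells
Generation 1: 18 live cells
(generation 1 grid is the final answer)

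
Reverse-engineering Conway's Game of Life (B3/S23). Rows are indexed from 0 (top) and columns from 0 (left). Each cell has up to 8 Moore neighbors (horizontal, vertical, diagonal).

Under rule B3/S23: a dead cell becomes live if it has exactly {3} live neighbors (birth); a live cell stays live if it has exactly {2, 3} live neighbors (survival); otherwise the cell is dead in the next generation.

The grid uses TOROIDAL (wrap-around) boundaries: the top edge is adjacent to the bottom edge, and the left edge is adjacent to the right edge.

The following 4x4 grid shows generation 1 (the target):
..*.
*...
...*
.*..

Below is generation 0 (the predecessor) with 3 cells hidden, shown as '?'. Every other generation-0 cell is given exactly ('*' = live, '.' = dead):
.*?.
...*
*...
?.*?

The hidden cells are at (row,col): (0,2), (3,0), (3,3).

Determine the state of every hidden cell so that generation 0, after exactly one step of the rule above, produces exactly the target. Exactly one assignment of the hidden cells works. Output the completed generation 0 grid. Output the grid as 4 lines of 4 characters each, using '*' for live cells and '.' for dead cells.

Hidden generation-0 cells (in order): (0,2), (3,0), (3,3).
A hidden cell only influences target cells in its own 3x3 neighborhood. Try each of the 2^3 = 8 assignments, step the completed generation 0 forward once under B3/S23, and compare with the target:
  (0,2)=. (3,0)=. (3,3)=. -> step reproduces the target at every cell -> ACCEPT
  (0,2)=. (3,0)=. (3,3)=* -> step gives (0,0)='*' but target has '.' -> reject
  (0,2)=. (3,0)=* (3,3)=. -> step gives (0,0)='*' but target has '.' -> reject
  (0,2)=. (3,0)=* (3,3)=* -> step gives (0,1)='*' but target has '.' -> reject
  (0,2)=* (3,0)=. (3,3)=. -> step gives (0,1)='*' but target has '.' -> reject
  (0,2)=* (3,0)=. (3,3)=* -> step gives (0,0)='*' but target has '.' -> reject
  (0,2)=* (3,0)=* (3,3)=. -> step gives (0,0)='*' but target has '.' -> reject
  (0,2)=* (3,0)=* (3,3)=* -> step gives (0,1)='*' but target has '.' -> reject
Unique solution: (0,2)=dead, (3,0)=dead, (3,3)=dead.
Check: live-neighbor counts of every cell in the completed generation 0:
2132
3221
1223
2312
Applying B3/S23 to generation 0 with these counts gives:
..*.
*...
...*
.*..
which matches the target exactly.

Answer: .*..
...*
*...
..*.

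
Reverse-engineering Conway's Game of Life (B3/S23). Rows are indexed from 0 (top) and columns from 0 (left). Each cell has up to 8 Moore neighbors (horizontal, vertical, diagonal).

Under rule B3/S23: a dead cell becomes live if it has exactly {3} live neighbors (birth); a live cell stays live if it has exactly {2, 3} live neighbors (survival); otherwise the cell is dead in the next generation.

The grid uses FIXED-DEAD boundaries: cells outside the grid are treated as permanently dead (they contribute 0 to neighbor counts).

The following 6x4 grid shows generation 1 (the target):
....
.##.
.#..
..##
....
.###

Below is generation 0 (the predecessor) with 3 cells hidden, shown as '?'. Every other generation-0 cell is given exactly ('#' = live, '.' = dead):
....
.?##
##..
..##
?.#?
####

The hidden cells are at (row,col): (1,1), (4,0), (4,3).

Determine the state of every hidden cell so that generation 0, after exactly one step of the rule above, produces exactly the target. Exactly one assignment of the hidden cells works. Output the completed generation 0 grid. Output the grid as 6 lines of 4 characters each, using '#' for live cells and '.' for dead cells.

Hidden generation-0 cells (in order): (1,1), (4,0), (4,3).
A hidden cell only influences target cells in its own 3x3 neighborhood. Try each of the 2^3 = 8 assignments, step the completed generation 0 forward once under B3/S23, and compare with the target:
  (1,1)=. (4,0)=. (4,3)=. -> step reproduces the target at every cell -> ACCEPT
  (1,1)=. (4,0)=. (4,3)=# -> step gives (3,2)='.' but target has '#' -> reject
  (1,1)=. (4,0)=# (4,3)=. -> step gives (3,0)='#' but target has '.' -> reject
  (1,1)=. (4,0)=# (4,3)=# -> step gives (3,0)='#' but target has '.' -> reject
  (1,1)=# (4,0)=. (4,3)=. -> step gives (0,2)='#' but target has '.' -> reject
  (1,1)=# (4,0)=. (4,3)=# -> step gives (0,2)='#' but target has '.' -> reject
  (1,1)=# (4,0)=# (4,3)=. -> step gives (0,2)='#' but target has '.' -> reject
  (1,1)=# (4,0)=# (4,3)=# -> step gives (0,2)='#' but target has '.' -> reject
Unique solution: (1,1)=dead, (4,0)=dead, (4,3)=dead.
Check: live-neighbor counts of every cell in the completed generation 0:
0122
2321
1354
2432
2555
1332
Applying B3/S23 to generation 0 with these counts gives:
....
.##.
.#..
..##
....
.###
which matches the target exactly.

Answer: ....
..##
##..
..##
..#.
####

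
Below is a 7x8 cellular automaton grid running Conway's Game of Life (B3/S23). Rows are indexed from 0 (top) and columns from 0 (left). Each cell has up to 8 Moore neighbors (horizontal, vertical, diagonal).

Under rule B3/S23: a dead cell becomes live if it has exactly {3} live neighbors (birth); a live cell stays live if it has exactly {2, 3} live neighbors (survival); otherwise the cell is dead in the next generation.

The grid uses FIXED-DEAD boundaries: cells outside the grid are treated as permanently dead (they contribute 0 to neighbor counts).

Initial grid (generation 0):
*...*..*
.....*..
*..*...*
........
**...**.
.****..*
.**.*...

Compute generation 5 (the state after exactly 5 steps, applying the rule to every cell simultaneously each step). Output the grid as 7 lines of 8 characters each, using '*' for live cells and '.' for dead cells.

Simulating step by step:
Generation 0 (given above): 19 live cells
Generation 1: 15 live cells
........
....*.*.
........
**....*.
**.****.
....*.*.
.*..*...
Generation 2: 18 live cells
........
........
.....*..
***.*.*.
*****.**
***...*.
.....*..
Generation 3: 14 live cells
........
........
.*...*..
*...*.**
....*.**
*...*.**
.*......
Generation 4: 8 live cells
........
........
.....**.
....*..*
...**...
......**
........
Generation 5: 10 live cells
(generation 5 grid is the final answer)

Answer: ........
........
.....**.
...**.*.
...*****
........
........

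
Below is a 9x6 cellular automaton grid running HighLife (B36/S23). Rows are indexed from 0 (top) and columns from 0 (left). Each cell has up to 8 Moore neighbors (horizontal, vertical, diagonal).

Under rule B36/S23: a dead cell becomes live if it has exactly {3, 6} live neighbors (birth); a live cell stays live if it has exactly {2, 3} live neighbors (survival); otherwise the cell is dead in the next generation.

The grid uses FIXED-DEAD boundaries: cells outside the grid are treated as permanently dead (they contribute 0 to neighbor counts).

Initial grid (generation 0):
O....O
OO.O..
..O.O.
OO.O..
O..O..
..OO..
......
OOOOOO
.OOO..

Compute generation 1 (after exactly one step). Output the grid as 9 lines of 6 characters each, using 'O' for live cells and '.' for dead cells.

Simulating step by step:
Generation 0 (given above): 23 live cells
Generation 1: 20 live cells
(generation 1 grid is the final answer)

Answer: OO....
OOOOO.
....O.
OO.OO.
O..OO.
..OO..
......
O...O.
O.....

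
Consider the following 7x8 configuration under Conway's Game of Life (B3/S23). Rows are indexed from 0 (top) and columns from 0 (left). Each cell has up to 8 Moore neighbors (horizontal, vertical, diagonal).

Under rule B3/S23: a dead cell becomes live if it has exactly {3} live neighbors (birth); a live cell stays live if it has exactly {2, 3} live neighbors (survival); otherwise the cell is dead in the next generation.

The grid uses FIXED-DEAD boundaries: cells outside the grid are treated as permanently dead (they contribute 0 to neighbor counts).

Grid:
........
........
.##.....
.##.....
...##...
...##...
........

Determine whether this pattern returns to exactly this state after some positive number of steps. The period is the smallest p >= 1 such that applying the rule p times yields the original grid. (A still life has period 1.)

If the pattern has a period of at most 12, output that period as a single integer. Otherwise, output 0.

Answer: 2

Derivation:
Simulating and comparing each generation to the original:
Gen 0 (original, given above): 8 live cells
Gen 1: 6 live cells, differs from original
Gen 2: 8 live cells, MATCHES original -> period = 2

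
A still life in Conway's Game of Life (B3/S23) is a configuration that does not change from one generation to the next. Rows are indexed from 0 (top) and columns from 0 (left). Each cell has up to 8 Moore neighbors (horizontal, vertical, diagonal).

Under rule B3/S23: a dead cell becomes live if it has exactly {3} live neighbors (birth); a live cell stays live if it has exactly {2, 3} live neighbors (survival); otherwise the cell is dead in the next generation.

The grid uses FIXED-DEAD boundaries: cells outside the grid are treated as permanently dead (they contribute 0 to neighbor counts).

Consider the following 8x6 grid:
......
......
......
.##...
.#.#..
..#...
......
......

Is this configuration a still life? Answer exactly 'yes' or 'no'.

Answer: yes

Derivation:
Compute generation 1 and compare to generation 0 (given above):
Generation 1:
......
......
......
.##...
.#.#..
..#...
......
......
The grids are IDENTICAL -> still life.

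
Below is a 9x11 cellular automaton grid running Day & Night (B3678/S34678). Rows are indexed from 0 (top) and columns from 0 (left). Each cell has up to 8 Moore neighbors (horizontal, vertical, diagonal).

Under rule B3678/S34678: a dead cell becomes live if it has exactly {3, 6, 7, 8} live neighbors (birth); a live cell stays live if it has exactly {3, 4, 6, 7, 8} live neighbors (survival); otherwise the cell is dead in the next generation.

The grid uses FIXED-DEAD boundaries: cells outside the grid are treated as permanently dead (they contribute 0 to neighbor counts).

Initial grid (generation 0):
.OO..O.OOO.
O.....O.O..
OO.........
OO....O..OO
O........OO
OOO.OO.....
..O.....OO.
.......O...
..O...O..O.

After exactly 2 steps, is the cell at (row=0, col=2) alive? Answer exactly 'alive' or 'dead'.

Simulating step by step:
Generation 0 (given above): 31 live cells
Generation 1: 27 live cells
......OOO..
O.O.....OO.
OO.....O.O.
OO.......OO
OOO..O...OO
.O.O....O.O
...O.......
.........O.
...........
Generation 2: 20 live cells
.......OOO.
......O..O.
O.O......O.
.O.......OO
O.O.....O.O
OO..O......
..O......O.
...........
...........

Cell (0,2) at generation 2: 0 -> dead

Answer: dead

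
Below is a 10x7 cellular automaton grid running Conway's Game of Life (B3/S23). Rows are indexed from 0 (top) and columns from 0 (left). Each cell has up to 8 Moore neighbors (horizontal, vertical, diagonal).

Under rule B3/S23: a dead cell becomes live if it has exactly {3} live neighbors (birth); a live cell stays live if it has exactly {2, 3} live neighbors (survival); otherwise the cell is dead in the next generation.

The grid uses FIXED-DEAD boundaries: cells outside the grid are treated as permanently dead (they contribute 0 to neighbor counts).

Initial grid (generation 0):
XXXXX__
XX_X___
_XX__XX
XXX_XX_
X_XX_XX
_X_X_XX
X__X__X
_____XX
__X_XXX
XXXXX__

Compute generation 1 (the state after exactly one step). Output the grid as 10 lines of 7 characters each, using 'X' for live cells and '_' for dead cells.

Simulating step by step:
Generation 0 (given above): 40 live cells
Generation 1: 18 live cells
(generation 1 grid is the final answer)

Answer: X__XX__
_____X_
_____XX
X______
X______
XX_X___
__X____
___X___
__X___X
_XX_X__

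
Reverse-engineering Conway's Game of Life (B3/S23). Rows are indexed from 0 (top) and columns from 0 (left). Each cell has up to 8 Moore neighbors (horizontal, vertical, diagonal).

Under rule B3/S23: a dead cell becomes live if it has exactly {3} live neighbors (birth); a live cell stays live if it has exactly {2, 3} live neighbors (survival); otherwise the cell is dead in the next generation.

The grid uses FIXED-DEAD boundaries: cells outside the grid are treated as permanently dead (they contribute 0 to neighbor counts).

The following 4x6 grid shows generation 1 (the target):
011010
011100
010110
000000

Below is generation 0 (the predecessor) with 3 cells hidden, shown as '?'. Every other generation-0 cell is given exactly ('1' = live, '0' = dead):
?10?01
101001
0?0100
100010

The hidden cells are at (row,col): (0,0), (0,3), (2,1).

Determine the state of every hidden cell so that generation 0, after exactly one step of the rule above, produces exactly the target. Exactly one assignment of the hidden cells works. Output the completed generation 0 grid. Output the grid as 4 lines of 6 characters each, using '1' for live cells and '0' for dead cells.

Hidden generation-0 cells (in order): (0,0), (0,3), (2,1).
A hidden cell only influences target cells in its own 3x3 neighborhood. Try each of the 2^3 = 8 assignments, step the completed generation 0 forward once under B3/S23, and compare with the target:
  (0,0)=0 (0,3)=0 (2,1)=0 -> step gives (0,2)='0' but target has '1' -> reject
  (0,0)=0 (0,3)=0 (2,1)=1 -> step gives (0,2)='0' but target has '1' -> reject
  (0,0)=0 (0,3)=1 (2,1)=0 -> step reproduces the target at every cell -> ACCEPT
  (0,0)=0 (0,3)=1 (2,1)=1 -> step gives (1,0)='1' but target has '0' -> reject
  (0,0)=1 (0,3)=0 (2,1)=0 -> step gives (0,0)='1' but target has '0' -> reject
  (0,0)=1 (0,3)=0 (2,1)=1 -> step gives (0,0)='1' but target has '0' -> reject
  (0,0)=1 (0,3)=1 (2,1)=0 -> step gives (0,0)='1' but target has '0' -> reject
  (0,0)=1 (0,3)=1 (2,1)=1 -> step gives (0,0)='1' but target has '0' -> reject
Unique solution: (0,0)=dead, (0,3)=live, (2,1)=dead.
Check: live-neighbor counts of every cell in the completed generation 0:
223131
133341
232232
011211
Applying B3/S23 to generation 0 with these counts gives:
011010
011100
010110
000000
which matches the target exactly.

Answer: 010101
101001
000100
100010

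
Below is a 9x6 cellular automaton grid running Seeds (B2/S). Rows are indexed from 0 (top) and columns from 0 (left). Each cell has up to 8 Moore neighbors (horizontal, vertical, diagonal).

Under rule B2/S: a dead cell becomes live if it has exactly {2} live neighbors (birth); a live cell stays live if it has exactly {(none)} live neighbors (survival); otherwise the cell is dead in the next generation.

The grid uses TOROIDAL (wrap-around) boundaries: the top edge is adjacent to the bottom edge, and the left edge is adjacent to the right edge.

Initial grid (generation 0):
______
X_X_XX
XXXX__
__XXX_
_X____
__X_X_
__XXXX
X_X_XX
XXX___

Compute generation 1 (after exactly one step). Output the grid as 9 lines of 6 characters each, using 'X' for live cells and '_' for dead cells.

Answer: ____X_
______
______
_____X
_____X
X_____
______
______
____X_

Derivation:
Simulating step by step:
Generation 0 (given above): 25 live cells
Generation 1: 5 live cells
(generation 1 grid is the final answer)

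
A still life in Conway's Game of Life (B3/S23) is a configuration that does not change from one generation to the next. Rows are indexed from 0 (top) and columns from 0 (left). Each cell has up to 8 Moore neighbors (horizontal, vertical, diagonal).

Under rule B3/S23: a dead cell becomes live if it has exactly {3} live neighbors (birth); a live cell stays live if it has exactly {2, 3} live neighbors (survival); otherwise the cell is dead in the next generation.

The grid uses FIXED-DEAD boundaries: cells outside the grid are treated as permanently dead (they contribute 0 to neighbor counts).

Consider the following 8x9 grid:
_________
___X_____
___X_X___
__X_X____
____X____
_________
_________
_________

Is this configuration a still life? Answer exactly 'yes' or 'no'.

Compute generation 1 and compare to generation 0 (given above):
Generation 1:
_________
____X____
__XX_____
____XX___
___X_____
_________
_________
_________
Cell (1,3) differs: gen0=1 vs gen1=0 -> NOT a still life.

Answer: no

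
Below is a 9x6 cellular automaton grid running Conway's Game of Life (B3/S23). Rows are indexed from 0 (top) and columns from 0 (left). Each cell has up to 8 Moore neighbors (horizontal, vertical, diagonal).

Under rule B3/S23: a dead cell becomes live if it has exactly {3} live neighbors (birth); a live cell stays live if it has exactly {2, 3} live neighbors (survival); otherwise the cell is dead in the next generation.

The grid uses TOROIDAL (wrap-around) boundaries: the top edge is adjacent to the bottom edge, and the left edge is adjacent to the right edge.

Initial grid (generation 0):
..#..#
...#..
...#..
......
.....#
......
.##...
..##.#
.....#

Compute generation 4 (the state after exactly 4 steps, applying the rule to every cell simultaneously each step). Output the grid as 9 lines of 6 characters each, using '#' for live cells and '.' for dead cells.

Simulating step by step:
Generation 0 (given above): 11 live cells
Generation 1: 16 live cells
....#.
..###.
......
......
......
......
.###..
#####.
#.##.#
Generation 2: 8 live cells
.#....
...##.
...#..
......
......
..#...
#...#.
......
#.....
Generation 3: 6 live cells
......
..###.
...##.
......
......
......
......
.....#
......
Generation 4: 5 live cells
(generation 4 grid is the final answer)

Answer: ...#..
..#.#.
..#.#.
......
......
......
......
......
......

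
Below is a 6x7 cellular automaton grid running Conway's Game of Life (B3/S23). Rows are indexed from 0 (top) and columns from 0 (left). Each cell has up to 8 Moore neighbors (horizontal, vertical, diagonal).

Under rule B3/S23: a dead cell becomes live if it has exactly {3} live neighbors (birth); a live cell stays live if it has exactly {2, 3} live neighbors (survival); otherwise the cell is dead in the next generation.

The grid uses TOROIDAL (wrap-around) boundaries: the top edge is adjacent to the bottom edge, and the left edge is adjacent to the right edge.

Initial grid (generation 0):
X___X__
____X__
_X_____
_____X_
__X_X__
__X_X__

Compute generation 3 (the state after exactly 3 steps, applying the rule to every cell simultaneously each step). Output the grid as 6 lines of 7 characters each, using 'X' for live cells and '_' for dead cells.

Simulating step by step:
Generation 0 (given above): 9 live cells
Generation 1: 7 live cells
____XX_
_______
_______
_______
____XX_
_X__XX_
Generation 2: 6 live cells
____XX_
_______
_______
_______
____XX_
___X__X
Generation 3: 6 live cells
(generation 3 grid is the final answer)

Answer: ____XX_
_______
_______
_______
____XX_
___X__X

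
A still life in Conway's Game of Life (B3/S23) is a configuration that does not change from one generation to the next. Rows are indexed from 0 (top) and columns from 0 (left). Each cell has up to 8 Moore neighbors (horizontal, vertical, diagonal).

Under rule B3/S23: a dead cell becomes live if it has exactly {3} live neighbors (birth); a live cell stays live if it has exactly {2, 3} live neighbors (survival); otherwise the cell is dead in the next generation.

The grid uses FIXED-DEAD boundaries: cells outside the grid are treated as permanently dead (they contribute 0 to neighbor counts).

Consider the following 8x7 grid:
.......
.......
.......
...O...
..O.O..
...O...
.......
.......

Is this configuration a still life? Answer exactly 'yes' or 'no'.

Compute generation 1 and compare to generation 0 (given above):
Generation 1:
.......
.......
.......
...O...
..O.O..
...O...
.......
.......
The grids are IDENTICAL -> still life.

Answer: yes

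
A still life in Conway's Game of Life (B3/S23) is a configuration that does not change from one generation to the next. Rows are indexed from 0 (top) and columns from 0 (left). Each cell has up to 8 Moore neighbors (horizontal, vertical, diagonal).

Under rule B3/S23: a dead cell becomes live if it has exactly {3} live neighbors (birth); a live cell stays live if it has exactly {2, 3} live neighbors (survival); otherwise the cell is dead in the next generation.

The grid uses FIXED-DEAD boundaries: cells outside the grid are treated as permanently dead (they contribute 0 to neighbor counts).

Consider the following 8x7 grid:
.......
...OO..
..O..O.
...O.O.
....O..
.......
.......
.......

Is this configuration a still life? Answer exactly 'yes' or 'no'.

Compute generation 1 and compare to generation 0 (given above):
Generation 1:
.......
...OO..
..O..O.
...O.O.
....O..
.......
.......
.......
The grids are IDENTICAL -> still life.

Answer: yes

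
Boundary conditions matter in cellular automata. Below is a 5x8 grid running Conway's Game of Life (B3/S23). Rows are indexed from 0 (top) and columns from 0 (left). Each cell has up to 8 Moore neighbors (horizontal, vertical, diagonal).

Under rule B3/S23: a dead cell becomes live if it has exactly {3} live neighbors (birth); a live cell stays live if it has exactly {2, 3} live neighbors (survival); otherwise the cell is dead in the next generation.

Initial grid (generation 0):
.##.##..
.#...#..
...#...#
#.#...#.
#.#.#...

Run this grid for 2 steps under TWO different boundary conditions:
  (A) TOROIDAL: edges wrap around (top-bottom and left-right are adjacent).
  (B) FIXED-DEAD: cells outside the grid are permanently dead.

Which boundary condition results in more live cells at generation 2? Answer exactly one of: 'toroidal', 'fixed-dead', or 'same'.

Answer: fixed-dead

Derivation:
Under TOROIDAL boundary, generation 2:
..#.....
...#....
...#.##.
..#...#.
#.#.##.#
Population = 12

Under FIXED-DEAD boundary, generation 2:
.######.
#..#..#.
.#.#.##.
.###....
........
Population = 16

Comparison: toroidal=12, fixed-dead=16 -> fixed-dead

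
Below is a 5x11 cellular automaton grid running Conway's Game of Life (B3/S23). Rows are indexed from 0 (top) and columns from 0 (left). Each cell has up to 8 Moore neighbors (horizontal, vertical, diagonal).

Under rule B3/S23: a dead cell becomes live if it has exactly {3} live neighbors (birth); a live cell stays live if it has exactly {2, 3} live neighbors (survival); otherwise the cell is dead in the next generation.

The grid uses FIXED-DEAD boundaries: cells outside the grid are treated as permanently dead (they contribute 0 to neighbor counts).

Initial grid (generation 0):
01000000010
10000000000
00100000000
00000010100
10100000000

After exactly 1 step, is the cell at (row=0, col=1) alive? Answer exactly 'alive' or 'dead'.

Answer: dead

Derivation:
Simulating step by step:
Generation 0 (given above): 8 live cells
Generation 1: 2 live cells
00000000000
01000000000
00000000000
01000000000
00000000000

Cell (0,1) at generation 1: 0 -> dead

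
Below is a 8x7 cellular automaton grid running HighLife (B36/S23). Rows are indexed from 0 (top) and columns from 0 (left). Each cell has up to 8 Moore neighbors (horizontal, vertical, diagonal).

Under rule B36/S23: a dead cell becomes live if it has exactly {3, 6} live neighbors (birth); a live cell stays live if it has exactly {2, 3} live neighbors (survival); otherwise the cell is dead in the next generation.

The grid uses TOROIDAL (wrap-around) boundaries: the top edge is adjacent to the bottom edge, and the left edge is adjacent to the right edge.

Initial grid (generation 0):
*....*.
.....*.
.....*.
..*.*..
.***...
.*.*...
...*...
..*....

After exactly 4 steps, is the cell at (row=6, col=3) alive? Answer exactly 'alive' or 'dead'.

Answer: alive

Derivation:
Simulating step by step:
Generation 0 (given above): 13 live cells
Generation 1: 15 live cells
......*
....**.
....**.
.**.*..
.*..*..
.****..
...*...
.......
Generation 2: 15 live cells
.....*.
....*.*
.......
.**.*..
*.****.
.*..*..
...**..
.......
Generation 3: 15 live cells
.....*.
.....*.
...*.*.
.**.**.
*....*.
.*.*...
...**..
....*..
Generation 4: 24 live cells
....**.
.....**
..**.**
.***.*.
*..*.**
..**...
..***..
...***.

Cell (6,3) at generation 4: 1 -> alive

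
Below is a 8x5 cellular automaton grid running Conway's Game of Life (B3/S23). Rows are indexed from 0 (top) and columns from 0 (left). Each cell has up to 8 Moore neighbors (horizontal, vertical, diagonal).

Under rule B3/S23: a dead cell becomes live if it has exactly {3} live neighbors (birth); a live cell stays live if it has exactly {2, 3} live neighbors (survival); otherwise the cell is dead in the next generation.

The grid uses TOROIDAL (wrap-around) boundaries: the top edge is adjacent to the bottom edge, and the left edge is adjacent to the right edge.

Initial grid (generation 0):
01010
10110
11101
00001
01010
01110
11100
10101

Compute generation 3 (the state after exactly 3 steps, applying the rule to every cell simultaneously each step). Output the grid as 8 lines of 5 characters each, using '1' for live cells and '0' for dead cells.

Answer: 00000
00000
00000
01110
00000
00101
00111
00000

Derivation:
Simulating step by step:
Generation 0 (given above): 21 live cells
Generation 1: 9 live cells
00000
00000
00100
00001
11011
00011
00000
00001
Generation 2: 8 live cells
00000
00000
00000
01101
00100
00110
00011
00000
Generation 3: 8 live cells
(generation 3 grid is the final answer)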